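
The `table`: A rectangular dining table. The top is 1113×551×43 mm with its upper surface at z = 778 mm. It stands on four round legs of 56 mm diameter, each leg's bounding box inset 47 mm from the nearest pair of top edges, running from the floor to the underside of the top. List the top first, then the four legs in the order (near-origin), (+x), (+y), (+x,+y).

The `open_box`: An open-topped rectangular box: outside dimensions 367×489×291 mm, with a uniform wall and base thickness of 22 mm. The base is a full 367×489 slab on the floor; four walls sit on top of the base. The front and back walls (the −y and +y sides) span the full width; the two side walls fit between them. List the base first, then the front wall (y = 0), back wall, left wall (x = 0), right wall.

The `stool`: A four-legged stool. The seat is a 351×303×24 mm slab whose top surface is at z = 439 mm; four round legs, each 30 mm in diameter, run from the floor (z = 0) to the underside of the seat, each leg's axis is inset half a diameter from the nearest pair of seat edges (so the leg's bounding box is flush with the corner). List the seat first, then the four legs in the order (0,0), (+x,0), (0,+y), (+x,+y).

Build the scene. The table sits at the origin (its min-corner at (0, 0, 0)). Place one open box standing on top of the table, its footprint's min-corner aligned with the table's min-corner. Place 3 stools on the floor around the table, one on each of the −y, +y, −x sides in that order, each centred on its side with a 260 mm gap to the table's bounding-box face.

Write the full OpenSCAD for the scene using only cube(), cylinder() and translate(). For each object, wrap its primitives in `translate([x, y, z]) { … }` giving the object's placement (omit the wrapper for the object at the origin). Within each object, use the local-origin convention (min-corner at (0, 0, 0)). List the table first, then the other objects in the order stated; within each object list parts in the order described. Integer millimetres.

translate([0, 0, 735]) cube([1113, 551, 43]);
translate([75, 75, 0]) cylinder(h = 735, r = 28);
translate([1038, 75, 0]) cylinder(h = 735, r = 28);
translate([75, 476, 0]) cylinder(h = 735, r = 28);
translate([1038, 476, 0]) cylinder(h = 735, r = 28);
translate([0, 0, 778]) {
  cube([367, 489, 22]);
  translate([0, 0, 22]) cube([367, 22, 269]);
  translate([0, 467, 22]) cube([367, 22, 269]);
  translate([0, 22, 22]) cube([22, 445, 269]);
  translate([345, 22, 22]) cube([22, 445, 269]);
}
translate([381, -563, 0]) {
  translate([0, 0, 415]) cube([351, 303, 24]);
  translate([15, 15, 0]) cylinder(h = 415, r = 15);
  translate([336, 15, 0]) cylinder(h = 415, r = 15);
  translate([15, 288, 0]) cylinder(h = 415, r = 15);
  translate([336, 288, 0]) cylinder(h = 415, r = 15);
}
translate([381, 811, 0]) {
  translate([0, 0, 415]) cube([351, 303, 24]);
  translate([15, 15, 0]) cylinder(h = 415, r = 15);
  translate([336, 15, 0]) cylinder(h = 415, r = 15);
  translate([15, 288, 0]) cylinder(h = 415, r = 15);
  translate([336, 288, 0]) cylinder(h = 415, r = 15);
}
translate([-611, 124, 0]) {
  translate([0, 0, 415]) cube([351, 303, 24]);
  translate([15, 15, 0]) cylinder(h = 415, r = 15);
  translate([336, 15, 0]) cylinder(h = 415, r = 15);
  translate([15, 288, 0]) cylinder(h = 415, r = 15);
  translate([336, 288, 0]) cylinder(h = 415, r = 15);
}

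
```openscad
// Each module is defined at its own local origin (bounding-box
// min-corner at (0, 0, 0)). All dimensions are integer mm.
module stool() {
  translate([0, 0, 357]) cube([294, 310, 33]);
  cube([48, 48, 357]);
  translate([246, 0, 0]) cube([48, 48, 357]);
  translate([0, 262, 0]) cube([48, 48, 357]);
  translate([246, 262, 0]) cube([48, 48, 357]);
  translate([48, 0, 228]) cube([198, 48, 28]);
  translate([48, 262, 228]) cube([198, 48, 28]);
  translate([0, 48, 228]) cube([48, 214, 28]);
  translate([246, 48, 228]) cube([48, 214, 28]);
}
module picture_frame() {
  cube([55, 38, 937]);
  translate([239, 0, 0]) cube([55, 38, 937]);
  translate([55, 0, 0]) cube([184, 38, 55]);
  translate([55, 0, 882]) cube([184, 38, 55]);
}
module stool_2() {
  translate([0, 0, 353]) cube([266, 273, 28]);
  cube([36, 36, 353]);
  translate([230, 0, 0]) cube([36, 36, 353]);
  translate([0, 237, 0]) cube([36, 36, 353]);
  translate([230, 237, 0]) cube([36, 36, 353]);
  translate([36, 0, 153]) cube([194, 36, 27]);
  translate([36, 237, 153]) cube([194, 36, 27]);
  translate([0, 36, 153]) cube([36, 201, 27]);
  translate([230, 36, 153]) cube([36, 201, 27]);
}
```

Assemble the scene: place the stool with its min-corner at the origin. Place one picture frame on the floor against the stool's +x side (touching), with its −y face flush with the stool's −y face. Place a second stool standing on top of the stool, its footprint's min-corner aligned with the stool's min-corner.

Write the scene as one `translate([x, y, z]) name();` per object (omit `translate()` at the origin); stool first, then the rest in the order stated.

stool();
translate([294, 0, 0]) picture_frame();
translate([0, 0, 390]) stool_2();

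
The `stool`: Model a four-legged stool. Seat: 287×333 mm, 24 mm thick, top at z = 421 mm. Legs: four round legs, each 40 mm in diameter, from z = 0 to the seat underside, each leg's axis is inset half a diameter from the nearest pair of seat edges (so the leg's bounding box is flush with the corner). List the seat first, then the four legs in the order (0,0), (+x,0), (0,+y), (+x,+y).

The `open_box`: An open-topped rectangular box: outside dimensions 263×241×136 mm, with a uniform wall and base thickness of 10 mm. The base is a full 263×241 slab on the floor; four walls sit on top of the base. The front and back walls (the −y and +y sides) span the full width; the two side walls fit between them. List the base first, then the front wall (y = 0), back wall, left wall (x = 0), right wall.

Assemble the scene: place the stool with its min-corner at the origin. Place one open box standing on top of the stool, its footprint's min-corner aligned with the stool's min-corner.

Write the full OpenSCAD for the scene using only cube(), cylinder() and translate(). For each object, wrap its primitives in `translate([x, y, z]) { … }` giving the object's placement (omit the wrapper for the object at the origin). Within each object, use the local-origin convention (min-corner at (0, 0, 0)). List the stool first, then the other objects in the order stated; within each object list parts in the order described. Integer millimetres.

translate([0, 0, 397]) cube([287, 333, 24]);
translate([20, 20, 0]) cylinder(h = 397, r = 20);
translate([267, 20, 0]) cylinder(h = 397, r = 20);
translate([20, 313, 0]) cylinder(h = 397, r = 20);
translate([267, 313, 0]) cylinder(h = 397, r = 20);
translate([0, 0, 421]) {
  cube([263, 241, 10]);
  translate([0, 0, 10]) cube([263, 10, 126]);
  translate([0, 231, 10]) cube([263, 10, 126]);
  translate([0, 10, 10]) cube([10, 221, 126]);
  translate([253, 10, 10]) cube([10, 221, 126]);
}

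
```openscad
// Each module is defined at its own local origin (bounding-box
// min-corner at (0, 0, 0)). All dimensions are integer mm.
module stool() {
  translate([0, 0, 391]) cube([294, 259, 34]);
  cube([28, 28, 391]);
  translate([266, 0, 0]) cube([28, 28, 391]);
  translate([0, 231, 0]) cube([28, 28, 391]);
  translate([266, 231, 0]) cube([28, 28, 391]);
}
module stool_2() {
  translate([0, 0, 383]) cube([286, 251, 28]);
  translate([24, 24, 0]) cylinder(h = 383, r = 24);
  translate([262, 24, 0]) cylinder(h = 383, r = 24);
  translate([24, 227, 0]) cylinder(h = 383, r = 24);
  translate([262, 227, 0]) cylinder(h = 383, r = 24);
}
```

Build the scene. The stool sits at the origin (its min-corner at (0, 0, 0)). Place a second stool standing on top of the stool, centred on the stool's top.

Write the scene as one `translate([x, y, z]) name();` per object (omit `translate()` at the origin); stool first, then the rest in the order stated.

stool();
translate([4, 4, 425]) stool_2();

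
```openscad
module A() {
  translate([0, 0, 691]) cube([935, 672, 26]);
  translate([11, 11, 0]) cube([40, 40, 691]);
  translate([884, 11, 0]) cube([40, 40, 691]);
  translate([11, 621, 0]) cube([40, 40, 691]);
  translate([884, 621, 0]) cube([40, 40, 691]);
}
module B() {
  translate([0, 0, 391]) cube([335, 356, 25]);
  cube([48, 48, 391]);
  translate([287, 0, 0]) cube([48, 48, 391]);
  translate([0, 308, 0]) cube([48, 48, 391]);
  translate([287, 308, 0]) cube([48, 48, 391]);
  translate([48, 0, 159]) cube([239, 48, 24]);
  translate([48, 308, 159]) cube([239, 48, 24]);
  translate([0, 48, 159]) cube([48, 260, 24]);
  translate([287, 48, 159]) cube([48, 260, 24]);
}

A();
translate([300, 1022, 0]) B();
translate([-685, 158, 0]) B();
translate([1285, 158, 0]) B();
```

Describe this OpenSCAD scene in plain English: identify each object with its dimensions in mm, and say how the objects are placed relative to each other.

A is a table: top 935 mm (x) × 672 mm (y), 26 mm thick, upper face at z = 717 mm, on four 40×40 mm square legs, each inset 11 mm from the nearest pair of top edges, running from z = 0 to the bottom of the top.

B is a four-legged stool. The seat is a 335×356×25 mm slab whose top surface is at z = 416 mm; four square legs, each 48×48 mm in cross-section, run from the floor (z = 0) to the underside of the seat, each flush with a corner of the seat. Four stretchers, 48 mm wide and 24 mm tall, connect adjacent legs with their undersides at z = 159 mm, each running between the inner faces of the legs it joins and aligned with the legs' outer faces on the other axis.

Three stools sit around the table at the +y, −x, +x sides.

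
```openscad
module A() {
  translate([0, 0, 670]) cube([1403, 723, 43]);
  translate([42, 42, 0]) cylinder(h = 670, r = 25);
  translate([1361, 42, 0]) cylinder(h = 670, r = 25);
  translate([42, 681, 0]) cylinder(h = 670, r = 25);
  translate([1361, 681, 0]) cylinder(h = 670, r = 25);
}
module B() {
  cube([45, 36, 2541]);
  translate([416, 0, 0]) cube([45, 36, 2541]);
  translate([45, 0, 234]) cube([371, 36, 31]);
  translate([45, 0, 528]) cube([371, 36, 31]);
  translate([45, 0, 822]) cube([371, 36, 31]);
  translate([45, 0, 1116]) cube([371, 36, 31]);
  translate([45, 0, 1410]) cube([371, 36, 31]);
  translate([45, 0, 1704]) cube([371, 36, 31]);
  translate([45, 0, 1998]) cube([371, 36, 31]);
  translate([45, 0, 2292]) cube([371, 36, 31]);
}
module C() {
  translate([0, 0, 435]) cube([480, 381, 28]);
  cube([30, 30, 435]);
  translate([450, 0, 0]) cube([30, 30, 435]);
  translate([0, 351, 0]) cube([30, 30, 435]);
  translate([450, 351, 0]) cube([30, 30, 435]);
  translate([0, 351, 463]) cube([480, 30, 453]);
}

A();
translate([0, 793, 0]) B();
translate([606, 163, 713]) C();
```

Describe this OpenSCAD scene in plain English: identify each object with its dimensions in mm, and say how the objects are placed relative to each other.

A is a table with a 1403×723 mm rectangular top, 43 mm thick, top surface at z = 713 mm, supported by four round legs of 50 mm diameter, each leg's bounding box inset 17 mm from the nearest pair of top edges, running from the floor.

B is a straight ladder. Two 45×36 mm vertical rails, 2541 mm tall, stand 461 mm apart (outside-to-outside) with their front faces coplanar on the −y side. 8 rungs, each 36 mm deep and 31 mm tall, span between the inner faces of the rails, front faces flush with the rails. The lowest rung's underside is at z = 234 mm and rungs are spaced 294 mm apart (underside to underside).

C is a chair: 480×381 mm seat, 28 mm thick, top at z = 463 mm, on four 30 mm square corner legs flush with the seat edges. A 30 mm thick backrest slab spans the full seat width, extending 453 mm above the seat top, its back face flush with the seat's +y edge.

The ladder is on the floor beside the table on its +y side. The chair is on top of the table.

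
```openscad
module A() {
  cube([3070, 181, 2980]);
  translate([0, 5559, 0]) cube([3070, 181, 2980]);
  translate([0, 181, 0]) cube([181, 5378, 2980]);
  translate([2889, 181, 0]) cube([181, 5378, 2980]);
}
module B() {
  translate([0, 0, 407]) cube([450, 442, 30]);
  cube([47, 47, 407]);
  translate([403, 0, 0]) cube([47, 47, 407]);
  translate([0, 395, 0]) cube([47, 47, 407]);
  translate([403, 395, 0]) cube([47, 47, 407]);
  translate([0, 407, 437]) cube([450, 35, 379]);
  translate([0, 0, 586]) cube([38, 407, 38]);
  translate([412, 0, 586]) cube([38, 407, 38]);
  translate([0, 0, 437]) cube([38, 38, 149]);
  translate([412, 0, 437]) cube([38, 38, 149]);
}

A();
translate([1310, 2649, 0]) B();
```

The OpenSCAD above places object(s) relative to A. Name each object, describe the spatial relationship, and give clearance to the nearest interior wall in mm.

Clearances: x = 1129, y = 2468; minimum 1129 mm.

A is a house frame. B is a chair. The chair sits inside the house frame, centred. The clearance to the nearest interior wall is 1129 mm.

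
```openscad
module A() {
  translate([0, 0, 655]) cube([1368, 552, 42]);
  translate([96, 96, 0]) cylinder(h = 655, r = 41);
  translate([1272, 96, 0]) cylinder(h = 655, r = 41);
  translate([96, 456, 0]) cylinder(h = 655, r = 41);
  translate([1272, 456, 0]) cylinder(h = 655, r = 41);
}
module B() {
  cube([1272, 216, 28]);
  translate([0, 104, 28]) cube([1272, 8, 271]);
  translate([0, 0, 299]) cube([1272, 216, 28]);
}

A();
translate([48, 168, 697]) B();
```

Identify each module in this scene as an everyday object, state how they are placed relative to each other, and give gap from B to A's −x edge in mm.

A is a table. B is an I-beam. The I-beam is on top of the table, centred. The gap from the I-beam to the table's −x edge is 48 mm.

The I-beam's min-x is at 48; the table's min-x is 0; gap = 48 mm.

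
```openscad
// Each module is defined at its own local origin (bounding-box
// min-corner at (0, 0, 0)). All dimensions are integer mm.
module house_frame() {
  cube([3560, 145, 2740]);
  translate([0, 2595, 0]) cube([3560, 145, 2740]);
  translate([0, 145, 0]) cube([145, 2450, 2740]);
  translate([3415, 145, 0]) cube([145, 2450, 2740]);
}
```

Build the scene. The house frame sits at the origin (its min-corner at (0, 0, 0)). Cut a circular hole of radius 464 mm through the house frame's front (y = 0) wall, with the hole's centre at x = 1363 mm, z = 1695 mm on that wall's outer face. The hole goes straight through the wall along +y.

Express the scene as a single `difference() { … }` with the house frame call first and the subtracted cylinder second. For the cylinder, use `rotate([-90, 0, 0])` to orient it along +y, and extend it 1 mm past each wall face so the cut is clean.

difference() {
  house_frame();
  translate([1363, -1, 1695]) rotate([-90, 0, 0]) cylinder(h = 147, r = 464);
}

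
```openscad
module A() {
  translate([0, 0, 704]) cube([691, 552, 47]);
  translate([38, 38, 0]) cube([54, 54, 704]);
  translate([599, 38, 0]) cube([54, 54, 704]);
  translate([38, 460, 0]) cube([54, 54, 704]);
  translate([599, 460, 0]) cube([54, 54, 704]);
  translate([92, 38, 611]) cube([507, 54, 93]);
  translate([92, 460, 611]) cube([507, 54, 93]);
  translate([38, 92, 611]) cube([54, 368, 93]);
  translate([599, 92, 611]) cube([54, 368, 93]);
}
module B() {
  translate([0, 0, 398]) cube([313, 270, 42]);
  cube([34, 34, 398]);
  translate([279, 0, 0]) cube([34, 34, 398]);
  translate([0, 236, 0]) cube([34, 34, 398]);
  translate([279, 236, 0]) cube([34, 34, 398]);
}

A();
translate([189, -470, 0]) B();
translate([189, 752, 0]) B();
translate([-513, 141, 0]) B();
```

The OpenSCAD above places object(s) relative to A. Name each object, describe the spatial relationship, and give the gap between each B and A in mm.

Each stool's nearest face is 200 mm from the table's bounding box.

A is a table. B is a stool. Three stools sit around the table at the −y, +y, −x sides. The gap between each stool and the table is 200 mm.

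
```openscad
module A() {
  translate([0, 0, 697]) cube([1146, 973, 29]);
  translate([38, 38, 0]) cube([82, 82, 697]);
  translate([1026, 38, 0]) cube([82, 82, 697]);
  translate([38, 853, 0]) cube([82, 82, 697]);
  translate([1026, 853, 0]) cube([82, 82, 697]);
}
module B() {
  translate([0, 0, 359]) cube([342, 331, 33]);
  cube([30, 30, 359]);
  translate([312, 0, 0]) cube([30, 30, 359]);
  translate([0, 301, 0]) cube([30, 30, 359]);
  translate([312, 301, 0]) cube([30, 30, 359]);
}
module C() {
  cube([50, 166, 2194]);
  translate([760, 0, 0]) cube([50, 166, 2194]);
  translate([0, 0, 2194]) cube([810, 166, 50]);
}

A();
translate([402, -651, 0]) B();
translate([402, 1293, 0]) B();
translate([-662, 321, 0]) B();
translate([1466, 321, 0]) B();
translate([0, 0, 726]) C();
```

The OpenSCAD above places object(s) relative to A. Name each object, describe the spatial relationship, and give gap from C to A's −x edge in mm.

A is a table. B is a stool. C is a door frame. Four stools sit around the table at the −y, +y, −x, +x sides. The door frame is on top of the table. The gap from the door frame to the table's −x edge is 0 mm.

The door frame's min-x is at 0; the table's min-x is 0; gap = 0 mm.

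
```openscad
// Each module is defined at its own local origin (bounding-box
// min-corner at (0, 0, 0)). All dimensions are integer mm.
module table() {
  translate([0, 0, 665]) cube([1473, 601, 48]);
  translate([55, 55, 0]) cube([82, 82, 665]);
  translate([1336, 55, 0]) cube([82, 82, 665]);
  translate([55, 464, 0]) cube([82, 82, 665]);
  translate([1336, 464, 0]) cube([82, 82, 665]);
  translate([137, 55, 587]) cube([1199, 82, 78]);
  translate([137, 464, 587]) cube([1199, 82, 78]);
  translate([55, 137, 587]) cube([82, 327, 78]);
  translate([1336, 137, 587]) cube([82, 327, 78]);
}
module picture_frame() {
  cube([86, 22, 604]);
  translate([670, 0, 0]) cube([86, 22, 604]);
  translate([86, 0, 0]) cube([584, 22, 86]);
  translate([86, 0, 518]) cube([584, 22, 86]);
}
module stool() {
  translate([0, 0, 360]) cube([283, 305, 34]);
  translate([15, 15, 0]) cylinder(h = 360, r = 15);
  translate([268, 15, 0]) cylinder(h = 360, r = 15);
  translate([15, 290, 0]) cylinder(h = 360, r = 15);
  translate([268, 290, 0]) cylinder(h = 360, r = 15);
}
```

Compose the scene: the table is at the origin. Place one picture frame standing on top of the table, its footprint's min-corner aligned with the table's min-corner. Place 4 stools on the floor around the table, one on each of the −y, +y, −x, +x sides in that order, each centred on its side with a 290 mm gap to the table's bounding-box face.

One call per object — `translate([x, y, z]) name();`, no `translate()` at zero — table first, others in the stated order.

table();
translate([0, 0, 713]) picture_frame();
translate([595, -595, 0]) stool();
translate([595, 891, 0]) stool();
translate([-573, 148, 0]) stool();
translate([1763, 148, 0]) stool();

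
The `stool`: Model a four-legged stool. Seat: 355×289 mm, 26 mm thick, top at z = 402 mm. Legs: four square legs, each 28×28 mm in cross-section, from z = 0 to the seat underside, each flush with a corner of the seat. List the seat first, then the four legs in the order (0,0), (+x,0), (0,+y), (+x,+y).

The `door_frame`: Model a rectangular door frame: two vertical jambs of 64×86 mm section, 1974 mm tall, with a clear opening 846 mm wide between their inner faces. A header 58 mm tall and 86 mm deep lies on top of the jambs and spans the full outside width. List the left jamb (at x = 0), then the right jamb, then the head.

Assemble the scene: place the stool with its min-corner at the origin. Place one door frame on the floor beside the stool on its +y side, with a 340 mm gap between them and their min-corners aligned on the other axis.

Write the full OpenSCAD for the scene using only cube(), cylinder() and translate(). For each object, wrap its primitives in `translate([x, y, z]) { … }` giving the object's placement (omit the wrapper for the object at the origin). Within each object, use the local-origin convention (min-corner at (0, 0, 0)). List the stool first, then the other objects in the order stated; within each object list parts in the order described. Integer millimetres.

translate([0, 0, 376]) cube([355, 289, 26]);
cube([28, 28, 376]);
translate([327, 0, 0]) cube([28, 28, 376]);
translate([0, 261, 0]) cube([28, 28, 376]);
translate([327, 261, 0]) cube([28, 28, 376]);
translate([0, 629, 0]) {
  cube([64, 86, 1974]);
  translate([910, 0, 0]) cube([64, 86, 1974]);
  translate([0, 0, 1974]) cube([974, 86, 58]);
}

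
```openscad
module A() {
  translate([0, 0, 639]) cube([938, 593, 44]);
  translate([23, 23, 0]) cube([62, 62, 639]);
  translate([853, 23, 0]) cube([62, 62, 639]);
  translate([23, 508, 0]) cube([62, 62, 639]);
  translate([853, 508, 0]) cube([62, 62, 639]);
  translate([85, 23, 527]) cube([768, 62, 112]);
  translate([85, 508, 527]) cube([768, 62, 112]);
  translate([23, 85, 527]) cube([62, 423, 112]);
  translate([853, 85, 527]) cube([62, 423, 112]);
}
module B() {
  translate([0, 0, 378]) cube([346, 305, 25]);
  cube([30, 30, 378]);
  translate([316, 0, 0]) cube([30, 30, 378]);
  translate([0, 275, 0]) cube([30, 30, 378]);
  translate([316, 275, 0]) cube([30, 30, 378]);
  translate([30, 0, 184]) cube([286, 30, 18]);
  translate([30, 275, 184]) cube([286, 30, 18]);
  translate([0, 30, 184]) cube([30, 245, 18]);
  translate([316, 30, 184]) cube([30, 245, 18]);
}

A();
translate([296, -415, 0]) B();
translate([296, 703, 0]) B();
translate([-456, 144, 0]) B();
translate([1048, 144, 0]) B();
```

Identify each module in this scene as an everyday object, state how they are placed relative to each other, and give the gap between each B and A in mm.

Each stool's nearest face is 110 mm from the table's bounding box.

A is a table. B is a stool. Four stools sit around the table at the −y, +y, −x, +x sides. The gap between each stool and the table is 110 mm.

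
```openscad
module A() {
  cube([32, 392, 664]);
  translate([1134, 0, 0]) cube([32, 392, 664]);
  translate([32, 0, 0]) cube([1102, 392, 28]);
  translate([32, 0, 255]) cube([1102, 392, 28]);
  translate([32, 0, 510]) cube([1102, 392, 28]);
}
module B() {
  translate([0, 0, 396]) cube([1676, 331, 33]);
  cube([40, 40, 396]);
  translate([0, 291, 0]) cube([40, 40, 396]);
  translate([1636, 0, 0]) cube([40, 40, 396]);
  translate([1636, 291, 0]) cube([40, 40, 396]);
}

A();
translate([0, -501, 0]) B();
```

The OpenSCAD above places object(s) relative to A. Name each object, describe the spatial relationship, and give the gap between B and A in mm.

A is a bookshelf. B is a bench. The bench is on the floor beside the bookshelf on its −y side. The gap between the bench and the bookshelf is 170 mm.

The bench's nearest face is 170 mm from the bookshelf's −y face.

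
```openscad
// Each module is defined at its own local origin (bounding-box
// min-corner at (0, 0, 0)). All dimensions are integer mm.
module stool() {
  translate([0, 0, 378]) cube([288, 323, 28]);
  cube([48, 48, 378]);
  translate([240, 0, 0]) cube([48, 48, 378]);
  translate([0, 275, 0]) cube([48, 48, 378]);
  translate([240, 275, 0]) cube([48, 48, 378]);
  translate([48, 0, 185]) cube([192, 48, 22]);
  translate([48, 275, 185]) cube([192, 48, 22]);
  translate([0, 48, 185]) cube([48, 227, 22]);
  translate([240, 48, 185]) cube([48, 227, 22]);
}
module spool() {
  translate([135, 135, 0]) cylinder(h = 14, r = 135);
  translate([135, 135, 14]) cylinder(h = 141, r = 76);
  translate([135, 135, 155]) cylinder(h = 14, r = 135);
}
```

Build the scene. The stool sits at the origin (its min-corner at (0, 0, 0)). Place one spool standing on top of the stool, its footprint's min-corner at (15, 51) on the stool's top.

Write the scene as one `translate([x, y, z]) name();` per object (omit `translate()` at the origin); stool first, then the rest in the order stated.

stool();
translate([15, 51, 406]) spool();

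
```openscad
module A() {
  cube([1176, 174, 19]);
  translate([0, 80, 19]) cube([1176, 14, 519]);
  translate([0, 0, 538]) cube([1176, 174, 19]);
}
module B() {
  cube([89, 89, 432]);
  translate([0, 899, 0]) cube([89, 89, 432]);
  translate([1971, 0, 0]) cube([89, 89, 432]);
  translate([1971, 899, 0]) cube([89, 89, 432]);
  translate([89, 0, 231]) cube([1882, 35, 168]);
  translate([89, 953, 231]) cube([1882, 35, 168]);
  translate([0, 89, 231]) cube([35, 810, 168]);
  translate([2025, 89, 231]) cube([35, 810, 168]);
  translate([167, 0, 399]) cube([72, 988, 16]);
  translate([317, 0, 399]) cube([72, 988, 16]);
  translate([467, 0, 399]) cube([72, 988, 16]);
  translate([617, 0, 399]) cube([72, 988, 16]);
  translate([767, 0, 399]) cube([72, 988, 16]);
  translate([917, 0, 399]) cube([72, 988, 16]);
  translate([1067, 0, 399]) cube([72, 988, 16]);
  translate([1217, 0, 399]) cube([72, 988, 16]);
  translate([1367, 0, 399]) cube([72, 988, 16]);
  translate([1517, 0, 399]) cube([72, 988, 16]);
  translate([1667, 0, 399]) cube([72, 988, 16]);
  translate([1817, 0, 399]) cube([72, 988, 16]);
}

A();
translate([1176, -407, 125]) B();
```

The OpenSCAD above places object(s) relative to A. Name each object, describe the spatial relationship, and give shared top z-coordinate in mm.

Both tops at z = 557 mm.

A is an I-beam. B is a bed frame. The bed frame is beside the I-beam with their tops flush at z = 557. The shared top z-coordinate is 557 mm.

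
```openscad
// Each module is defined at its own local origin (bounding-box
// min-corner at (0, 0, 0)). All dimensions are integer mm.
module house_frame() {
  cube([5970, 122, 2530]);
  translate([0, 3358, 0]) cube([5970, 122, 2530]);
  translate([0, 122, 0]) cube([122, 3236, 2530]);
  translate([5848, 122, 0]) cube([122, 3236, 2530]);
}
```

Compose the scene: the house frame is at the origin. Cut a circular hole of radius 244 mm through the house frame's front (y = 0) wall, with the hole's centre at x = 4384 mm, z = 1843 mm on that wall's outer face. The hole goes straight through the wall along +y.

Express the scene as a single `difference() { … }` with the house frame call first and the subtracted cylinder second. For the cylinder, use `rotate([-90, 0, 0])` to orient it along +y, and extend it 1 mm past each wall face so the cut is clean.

difference() {
  house_frame();
  translate([4384, -1, 1843]) rotate([-90, 0, 0]) cylinder(h = 124, r = 244);
}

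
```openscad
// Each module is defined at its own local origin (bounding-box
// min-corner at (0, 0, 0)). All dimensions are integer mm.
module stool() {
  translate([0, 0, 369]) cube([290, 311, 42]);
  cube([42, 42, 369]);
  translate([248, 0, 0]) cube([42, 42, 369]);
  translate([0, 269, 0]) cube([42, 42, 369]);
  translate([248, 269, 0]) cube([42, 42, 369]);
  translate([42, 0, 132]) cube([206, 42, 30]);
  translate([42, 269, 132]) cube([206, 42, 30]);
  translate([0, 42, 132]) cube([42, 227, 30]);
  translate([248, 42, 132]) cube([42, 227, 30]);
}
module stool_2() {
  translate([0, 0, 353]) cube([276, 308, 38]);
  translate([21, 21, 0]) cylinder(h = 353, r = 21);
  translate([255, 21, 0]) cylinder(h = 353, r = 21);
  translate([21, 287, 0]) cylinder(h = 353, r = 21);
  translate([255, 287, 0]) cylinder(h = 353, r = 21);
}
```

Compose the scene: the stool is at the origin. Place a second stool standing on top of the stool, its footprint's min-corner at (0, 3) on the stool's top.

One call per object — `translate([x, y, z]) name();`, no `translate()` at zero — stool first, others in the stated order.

stool();
translate([0, 3, 411]) stool_2();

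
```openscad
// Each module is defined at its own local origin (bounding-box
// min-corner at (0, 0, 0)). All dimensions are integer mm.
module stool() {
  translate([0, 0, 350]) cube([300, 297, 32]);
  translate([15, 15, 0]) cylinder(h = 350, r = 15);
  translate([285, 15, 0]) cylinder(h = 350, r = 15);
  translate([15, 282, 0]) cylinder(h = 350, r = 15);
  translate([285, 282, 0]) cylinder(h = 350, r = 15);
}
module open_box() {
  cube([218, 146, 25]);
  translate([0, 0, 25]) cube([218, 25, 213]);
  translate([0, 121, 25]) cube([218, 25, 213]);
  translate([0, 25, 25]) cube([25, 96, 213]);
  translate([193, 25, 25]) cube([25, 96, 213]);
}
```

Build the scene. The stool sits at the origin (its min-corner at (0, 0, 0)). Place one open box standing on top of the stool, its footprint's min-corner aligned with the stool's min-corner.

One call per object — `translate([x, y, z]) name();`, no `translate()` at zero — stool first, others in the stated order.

stool();
translate([0, 0, 382]) open_box();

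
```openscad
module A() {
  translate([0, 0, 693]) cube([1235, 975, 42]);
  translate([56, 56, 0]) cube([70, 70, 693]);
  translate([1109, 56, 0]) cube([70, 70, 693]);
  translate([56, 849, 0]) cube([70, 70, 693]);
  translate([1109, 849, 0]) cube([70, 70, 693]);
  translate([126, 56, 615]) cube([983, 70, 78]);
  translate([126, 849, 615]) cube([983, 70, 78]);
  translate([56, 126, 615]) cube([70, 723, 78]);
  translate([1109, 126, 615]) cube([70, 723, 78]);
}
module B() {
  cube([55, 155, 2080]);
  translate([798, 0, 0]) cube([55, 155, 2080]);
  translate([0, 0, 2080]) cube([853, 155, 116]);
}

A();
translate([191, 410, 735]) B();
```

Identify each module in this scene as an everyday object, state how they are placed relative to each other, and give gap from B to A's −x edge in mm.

A is a table. B is a door frame. The door frame is on top of the table, centred. The gap from the door frame to the table's −x edge is 191 mm.

The door frame's min-x is at 191; the table's min-x is 0; gap = 191 mm.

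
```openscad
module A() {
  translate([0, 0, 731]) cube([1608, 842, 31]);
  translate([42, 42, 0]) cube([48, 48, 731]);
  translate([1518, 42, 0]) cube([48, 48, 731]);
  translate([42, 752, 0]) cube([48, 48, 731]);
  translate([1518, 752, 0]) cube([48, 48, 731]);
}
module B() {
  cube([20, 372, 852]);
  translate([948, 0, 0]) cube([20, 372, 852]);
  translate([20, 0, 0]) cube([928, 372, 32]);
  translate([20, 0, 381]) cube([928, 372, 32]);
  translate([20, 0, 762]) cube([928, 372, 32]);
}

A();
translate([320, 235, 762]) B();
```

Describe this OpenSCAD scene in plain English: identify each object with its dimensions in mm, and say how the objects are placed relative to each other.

A is a table with a 1608×842 mm rectangular top, 31 mm thick, top surface at z = 762 mm, supported by four 48×48 mm square legs, each inset 42 mm from the nearest pair of top edges, running from the floor.

B is a bookshelf 968 mm wide overall, 372 mm deep and 852 mm tall. The two sides are 20 mm thick vertical panels. 3 horizontal shelves of 32 mm thickness span between the inner faces of the sides; the lowest shelf sits on the floor and shelves are stacked with a clear vertical gap of 349 mm between each pair.

The bookshelf is on top of the table, centred.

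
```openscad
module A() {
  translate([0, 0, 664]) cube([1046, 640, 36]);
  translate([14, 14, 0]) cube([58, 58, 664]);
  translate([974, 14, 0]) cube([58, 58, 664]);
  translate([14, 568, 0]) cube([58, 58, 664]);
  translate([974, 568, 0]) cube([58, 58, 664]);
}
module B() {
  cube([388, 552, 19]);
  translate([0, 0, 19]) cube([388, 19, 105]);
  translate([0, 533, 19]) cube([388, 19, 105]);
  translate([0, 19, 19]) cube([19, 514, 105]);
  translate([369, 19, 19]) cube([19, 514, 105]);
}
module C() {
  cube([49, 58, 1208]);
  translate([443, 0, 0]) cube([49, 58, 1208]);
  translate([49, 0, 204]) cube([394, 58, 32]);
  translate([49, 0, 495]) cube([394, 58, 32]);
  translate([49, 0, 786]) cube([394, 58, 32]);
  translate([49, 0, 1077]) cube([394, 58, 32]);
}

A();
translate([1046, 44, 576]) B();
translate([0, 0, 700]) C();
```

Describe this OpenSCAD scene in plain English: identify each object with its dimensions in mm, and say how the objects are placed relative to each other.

A is a table: top 1046 mm (x) × 640 mm (y), 36 mm thick, upper face at z = 700 mm, on four 58×58 mm square legs, each inset 14 mm from the nearest pair of top edges, running from z = 0 to the bottom of the top.

B is an open-topped rectangular box: outside dimensions 388×552×124 mm, with a uniform wall and base thickness of 19 mm. The base is a full 388×552 slab on the floor; four walls sit on top of the base. The front and back walls (the −y and +y sides) span the full width; the two side walls fit between them.

C is a wooden ladder with two side rails of 49×58 mm section and 1208 mm height, set 492 mm apart overall. Between them run 4 rectangular rungs (58 mm deep, 32 mm thick), front faces flush with the rails' −y face. The bottom of the first rung is 204 mm above the floor and each subsequent rung is 291 mm higher than the one below.

The open box is beside the table with their tops flush at z = 700. The ladder is on top of the table.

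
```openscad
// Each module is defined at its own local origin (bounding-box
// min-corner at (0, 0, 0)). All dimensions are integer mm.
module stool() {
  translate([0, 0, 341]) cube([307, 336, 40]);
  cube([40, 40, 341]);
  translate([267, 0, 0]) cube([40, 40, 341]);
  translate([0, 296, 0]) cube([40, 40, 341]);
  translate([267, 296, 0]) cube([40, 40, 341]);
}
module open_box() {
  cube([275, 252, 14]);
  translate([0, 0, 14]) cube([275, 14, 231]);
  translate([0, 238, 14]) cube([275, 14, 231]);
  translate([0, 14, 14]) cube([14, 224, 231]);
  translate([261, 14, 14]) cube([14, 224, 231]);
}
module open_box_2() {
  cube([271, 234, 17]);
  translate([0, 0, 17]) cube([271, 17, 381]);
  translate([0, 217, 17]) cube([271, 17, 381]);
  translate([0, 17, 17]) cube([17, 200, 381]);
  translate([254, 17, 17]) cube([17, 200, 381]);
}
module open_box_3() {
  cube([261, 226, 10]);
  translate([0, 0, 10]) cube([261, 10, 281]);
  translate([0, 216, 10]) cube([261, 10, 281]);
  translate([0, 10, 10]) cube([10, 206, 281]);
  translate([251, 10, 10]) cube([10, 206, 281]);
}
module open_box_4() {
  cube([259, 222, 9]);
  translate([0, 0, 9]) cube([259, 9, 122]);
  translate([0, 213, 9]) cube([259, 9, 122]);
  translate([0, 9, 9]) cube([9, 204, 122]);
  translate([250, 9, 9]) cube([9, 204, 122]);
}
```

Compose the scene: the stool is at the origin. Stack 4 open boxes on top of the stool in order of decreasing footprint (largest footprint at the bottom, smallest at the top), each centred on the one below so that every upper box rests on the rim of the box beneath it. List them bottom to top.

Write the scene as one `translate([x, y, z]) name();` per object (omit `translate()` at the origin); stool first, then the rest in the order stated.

stool();
translate([16, 42, 381]) open_box();
translate([18, 51, 626]) open_box_2();
translate([23, 55, 1024]) open_box_3();
translate([24, 57, 1315]) open_box_4();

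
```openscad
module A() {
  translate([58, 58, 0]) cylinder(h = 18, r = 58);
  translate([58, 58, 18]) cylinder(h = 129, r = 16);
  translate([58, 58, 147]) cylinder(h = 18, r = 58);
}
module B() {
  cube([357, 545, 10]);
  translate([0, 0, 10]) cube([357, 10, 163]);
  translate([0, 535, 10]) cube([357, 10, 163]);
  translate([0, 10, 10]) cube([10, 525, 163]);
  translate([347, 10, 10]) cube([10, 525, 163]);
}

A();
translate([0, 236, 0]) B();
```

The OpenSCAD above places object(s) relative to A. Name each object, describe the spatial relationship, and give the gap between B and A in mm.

A is a spool. B is an open box. The open box is on the floor beside the spool on its +y side. The gap between the open box and the spool is 120 mm.

The open box's nearest face is 120 mm from the spool's +y face.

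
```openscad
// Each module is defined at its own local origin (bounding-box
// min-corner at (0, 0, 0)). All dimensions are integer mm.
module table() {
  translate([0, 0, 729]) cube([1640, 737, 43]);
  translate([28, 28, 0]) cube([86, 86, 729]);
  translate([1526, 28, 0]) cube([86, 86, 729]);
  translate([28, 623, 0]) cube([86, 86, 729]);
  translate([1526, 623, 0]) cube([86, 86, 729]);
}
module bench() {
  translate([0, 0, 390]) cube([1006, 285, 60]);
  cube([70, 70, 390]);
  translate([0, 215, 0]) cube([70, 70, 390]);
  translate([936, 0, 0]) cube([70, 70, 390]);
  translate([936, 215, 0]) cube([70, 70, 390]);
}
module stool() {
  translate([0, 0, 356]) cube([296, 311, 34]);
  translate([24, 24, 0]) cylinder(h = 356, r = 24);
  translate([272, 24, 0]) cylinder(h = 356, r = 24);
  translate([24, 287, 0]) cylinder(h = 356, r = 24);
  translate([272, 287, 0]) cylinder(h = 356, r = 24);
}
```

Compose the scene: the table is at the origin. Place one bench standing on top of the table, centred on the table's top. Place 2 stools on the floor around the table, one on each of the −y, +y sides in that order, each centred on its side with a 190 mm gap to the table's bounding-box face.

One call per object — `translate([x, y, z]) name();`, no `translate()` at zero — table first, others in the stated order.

table();
translate([317, 226, 772]) bench();
translate([672, -501, 0]) stool();
translate([672, 927, 0]) stool();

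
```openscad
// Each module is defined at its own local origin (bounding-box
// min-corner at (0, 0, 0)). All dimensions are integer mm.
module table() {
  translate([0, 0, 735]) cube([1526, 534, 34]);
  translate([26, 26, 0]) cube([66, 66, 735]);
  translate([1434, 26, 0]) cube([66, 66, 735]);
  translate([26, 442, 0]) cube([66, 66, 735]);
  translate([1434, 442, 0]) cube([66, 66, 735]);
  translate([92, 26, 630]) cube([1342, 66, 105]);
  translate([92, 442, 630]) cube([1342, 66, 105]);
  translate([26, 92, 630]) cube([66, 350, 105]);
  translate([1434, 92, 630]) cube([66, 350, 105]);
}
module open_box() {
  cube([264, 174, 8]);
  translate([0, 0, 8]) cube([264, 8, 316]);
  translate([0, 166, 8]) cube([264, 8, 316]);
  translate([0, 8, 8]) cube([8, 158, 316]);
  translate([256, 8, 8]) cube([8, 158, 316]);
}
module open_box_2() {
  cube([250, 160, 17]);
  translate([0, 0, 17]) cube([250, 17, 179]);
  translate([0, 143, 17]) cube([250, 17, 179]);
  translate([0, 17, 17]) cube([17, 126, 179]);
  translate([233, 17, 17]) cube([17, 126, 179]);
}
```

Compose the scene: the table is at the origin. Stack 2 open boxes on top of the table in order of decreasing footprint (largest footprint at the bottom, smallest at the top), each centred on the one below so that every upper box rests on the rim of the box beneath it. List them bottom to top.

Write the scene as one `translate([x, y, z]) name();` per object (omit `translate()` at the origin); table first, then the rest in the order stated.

table();
translate([631, 180, 769]) open_box();
translate([638, 187, 1093]) open_box_2();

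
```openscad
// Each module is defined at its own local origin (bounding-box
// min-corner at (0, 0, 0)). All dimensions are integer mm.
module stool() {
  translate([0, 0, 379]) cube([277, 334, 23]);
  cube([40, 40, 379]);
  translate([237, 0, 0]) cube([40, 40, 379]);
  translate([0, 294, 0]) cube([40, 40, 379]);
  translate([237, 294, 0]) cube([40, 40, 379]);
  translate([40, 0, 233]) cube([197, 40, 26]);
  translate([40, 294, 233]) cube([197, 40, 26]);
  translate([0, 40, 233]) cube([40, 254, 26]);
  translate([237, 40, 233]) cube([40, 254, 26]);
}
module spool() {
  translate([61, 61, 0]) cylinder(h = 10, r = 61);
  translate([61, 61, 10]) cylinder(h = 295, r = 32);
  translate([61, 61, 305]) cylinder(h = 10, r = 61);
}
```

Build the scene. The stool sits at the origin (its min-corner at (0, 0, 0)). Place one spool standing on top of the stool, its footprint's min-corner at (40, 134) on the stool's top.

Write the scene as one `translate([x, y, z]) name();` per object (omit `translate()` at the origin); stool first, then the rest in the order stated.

stool();
translate([40, 134, 402]) spool();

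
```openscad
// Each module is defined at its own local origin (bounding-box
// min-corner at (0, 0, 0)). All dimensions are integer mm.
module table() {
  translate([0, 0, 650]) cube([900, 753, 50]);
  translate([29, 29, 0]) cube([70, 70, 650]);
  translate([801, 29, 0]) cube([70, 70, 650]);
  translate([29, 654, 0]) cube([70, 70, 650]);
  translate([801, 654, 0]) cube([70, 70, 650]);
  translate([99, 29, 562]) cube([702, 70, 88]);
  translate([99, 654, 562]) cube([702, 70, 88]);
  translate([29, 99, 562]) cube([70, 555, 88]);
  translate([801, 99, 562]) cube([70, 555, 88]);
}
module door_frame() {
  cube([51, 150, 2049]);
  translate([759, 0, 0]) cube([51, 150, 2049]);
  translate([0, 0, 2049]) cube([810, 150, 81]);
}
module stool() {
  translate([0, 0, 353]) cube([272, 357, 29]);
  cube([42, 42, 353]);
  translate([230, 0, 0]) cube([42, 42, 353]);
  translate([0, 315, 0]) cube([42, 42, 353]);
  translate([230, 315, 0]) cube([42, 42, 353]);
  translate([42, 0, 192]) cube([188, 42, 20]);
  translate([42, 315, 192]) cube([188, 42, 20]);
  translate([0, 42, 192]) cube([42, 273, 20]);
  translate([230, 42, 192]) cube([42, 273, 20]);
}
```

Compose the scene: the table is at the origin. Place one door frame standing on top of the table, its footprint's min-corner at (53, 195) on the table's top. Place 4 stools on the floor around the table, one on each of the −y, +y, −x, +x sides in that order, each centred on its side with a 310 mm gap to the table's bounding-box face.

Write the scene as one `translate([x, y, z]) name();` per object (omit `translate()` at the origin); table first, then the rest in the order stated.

table();
translate([53, 195, 700]) door_frame();
translate([314, -667, 0]) stool();
translate([314, 1063, 0]) stool();
translate([-582, 198, 0]) stool();
translate([1210, 198, 0]) stool();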